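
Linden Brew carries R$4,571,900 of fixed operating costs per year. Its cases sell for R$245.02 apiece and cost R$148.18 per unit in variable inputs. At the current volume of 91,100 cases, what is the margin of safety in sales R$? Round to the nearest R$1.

R$10,753,716

Each unit contributes R$245.02 − R$148.18 = R$96.84. Break-even units = R$4,571,900 ÷ R$96.84 = 47,210.86; break-even revenue = 47,210.86 × R$245.02 = R$11,567,605.72.
Current sales = 91,100 × R$245.02 = R$22,321,322.00.
Margin of safety = R$22,321,322.00 − R$11,567,605.72 = R$10,753,716.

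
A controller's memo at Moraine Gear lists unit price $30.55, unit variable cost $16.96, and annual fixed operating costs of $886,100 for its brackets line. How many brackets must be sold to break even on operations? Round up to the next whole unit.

65,203 brackets

Unit CM = price − variable cost = $30.55 − $16.96 = $13.59.
Units to break even: $886,100 ÷ $13.59 = 65,202.35, rounded up to 65,203.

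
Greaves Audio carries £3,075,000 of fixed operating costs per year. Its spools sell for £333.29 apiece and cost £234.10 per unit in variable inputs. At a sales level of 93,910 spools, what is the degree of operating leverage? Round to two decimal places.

1.49

Contribution at this volume is 93,910 × £99.19 = £9,314,932.90.
Operating income = contribution − fixed costs = £9,314,932.90 − £3,075,000 = £6,239,932.90.
DOL = contribution ÷ EBIT = £9,314,932.90 ÷ £6,239,932.90 = 1.4928.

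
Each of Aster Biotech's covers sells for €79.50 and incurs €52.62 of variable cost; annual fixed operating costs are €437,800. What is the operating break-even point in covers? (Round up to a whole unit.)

16,288 covers

Each unit contributes €79.50 − €52.62 = €26.88.
Break-even volume = fixed costs ÷ CM per unit = €437,800 ÷ €26.88 = 16,287.20, so 16,288 covers.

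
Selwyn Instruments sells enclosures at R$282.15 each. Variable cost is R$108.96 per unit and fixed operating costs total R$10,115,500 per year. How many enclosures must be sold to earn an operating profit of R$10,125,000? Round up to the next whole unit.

Unit CM = price − variable cost = R$282.15 − R$108.96 = R$173.19.
Units = (FC + target) / CM = (R$10,115,500 + R$10,125,000) / R$173.19 = 116,868.76, so 116,869 enclosures.

116,869 enclosures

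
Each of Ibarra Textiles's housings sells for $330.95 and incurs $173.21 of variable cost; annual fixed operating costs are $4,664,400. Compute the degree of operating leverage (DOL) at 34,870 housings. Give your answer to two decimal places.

6.58

Total contribution margin = 34,870 × $157.74 = $5,500,393.80.
Operating income = contribution − fixed costs = $5,500,393.80 − $4,664,400 = $835,993.80.
DOL = contribution ÷ EBIT = $5,500,393.80 ÷ $835,993.80 = 6.5795.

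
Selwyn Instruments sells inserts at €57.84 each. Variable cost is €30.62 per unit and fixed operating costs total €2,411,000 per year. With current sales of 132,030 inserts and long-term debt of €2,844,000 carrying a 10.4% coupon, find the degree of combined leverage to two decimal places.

4.05

At 132,030 units, contribution = 132,030 × €27.22 = €3,593,856.60.
Operating income = contribution − fixed costs = €3,593,856.60 − €2,411,000 = €1,182,856.60. Interest = €295,776.00.
DOL = €3,593,856.60 ÷ €1,182,856.60 = 3.0383; DFL = €1,182,856.60 ÷ €887,080.60 = 1.3334.
DCL = DOL × DFL = 3.0383 × 1.3334 = 4.0513.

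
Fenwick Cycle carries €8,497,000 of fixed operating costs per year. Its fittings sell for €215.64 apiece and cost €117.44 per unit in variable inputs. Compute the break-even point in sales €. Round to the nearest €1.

Contribution margin per unit = €215.64 − €117.44 = €98.20, a CM ratio of €98.20 ÷ €215.64 = 0.4554.
Break-even revenue = fixed costs × price ÷ CM = €8,497,000 × €215.64 ÷ €98.20 = €18,658,789.

€18,658,789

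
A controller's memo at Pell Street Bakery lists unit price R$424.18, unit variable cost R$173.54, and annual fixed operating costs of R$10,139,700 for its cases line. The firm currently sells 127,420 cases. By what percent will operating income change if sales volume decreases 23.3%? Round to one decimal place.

At 127,420 units, contribution = 127,420 × R$250.64 = R$31,936,548.80.
Subtracting fixed costs: EBIT = R$31,936,548.80 − R$10,139,700 = R$21,796,848.80.
Degree of operating leverage = R$31,936,548.80 / R$21,796,848.80 = 1.4652.
So EBIT moves 1.4652 × (-23.3%) = -34.1%.

-34.1%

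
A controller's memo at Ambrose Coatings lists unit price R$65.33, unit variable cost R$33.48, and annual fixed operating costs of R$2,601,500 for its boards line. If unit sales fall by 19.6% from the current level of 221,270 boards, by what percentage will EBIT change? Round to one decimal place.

-31.1%

At 221,270 units, contribution = 221,270 × R$31.85 = R$7,047,449.50.
Subtracting fixed costs: EBIT = R$7,047,449.50 − R$2,601,500 = R$4,445,949.50.
DOL = contribution ÷ EBIT = R$7,047,449.50 ÷ R$4,445,949.50 = 1.5851.
%ΔEBIT = DOL × %ΔSales = 1.5851 × -19.6% = -31.1%.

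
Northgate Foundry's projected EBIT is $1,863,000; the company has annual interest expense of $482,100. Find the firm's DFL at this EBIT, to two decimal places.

1.35

Annual interest charges come to $482,100.00.
Degree of financial leverage = EBIT / (EBIT − interest) = $1,863,000 / $1,380,900.00 = 1.3491.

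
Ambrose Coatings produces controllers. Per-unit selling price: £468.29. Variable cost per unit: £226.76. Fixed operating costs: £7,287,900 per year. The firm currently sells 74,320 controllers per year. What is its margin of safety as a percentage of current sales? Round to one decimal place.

Each unit contributes £468.29 − £226.76 = £241.53. Break-even units = £7,287,900 ÷ £241.53 = 30,173.89; break-even revenue = 30,173.89 × £468.29 = £14,130,131.62.
Current sales = 74,320 × £468.29 = £34,803,312.80.
Margin of safety = (£34,803,312.80 − £14,130,131.62) ÷ £34,803,312.80 = 59.4%.

59.4%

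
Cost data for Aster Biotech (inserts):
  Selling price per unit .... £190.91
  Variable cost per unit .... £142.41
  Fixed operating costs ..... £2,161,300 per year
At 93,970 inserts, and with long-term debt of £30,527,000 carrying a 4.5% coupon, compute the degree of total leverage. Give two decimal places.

4.46

Total contribution margin = 93,970 × £48.50 = £4,557,545.00.
Subtracting fixed costs: EBIT = £4,557,545.00 − £2,161,300 = £2,396,245.00. Interest = £1,373,715.00, so EBIT − I = £1,022,530.00.
Degree of total leverage = total CM / (EBIT − interest) = £4,557,545.00 / £1,022,530.00 = 4.4571.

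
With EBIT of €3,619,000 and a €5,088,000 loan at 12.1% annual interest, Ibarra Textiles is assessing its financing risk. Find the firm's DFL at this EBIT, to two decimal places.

Annual interest charges come to €615,648.00.
Degree of financial leverage = EBIT / (EBIT − interest) = €3,619,000 / €3,003,352.00 = 1.2050.

1.20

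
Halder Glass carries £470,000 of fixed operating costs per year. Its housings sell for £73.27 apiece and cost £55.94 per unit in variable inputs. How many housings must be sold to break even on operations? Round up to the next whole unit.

27,121 housings

Unit CM = price − variable cost = £73.27 − £55.94 = £17.33.
Units to break even: £470,000 ÷ £17.33 = 27,120.60, rounded up to 27,121.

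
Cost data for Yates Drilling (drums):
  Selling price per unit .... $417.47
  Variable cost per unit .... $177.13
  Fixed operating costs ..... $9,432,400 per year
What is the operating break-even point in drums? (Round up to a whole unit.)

Contribution margin per unit = $417.47 − $177.13 = $240.34.
Break-even volume = fixed costs ÷ CM per unit = $9,432,400 ÷ $240.34 = 39,246.07, so 39,247 drums.

39,247 drums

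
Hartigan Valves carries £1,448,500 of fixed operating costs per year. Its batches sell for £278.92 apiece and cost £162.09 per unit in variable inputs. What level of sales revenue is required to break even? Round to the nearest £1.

£3,458,150

Contribution margin per unit = £278.92 − £162.09 = £116.83, a CM ratio of £116.83 ÷ £278.92 = 0.4189.
Break-even revenue = fixed costs × price ÷ CM = £1,448,500 × £278.92 ÷ £116.83 = £3,458,150.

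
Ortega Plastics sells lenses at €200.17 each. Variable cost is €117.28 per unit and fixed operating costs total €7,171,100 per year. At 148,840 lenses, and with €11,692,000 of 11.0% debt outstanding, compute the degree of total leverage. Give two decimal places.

3.18

At 148,840 units, contribution = 148,840 × €82.89 = €12,337,347.60.
Subtracting fixed costs: EBIT = €12,337,347.60 − €7,171,100 = €5,166,247.60. Interest = €1,286,120.00.
DOL = €12,337,347.60 ÷ €5,166,247.60 = 2.3881; DFL = €5,166,247.60 ÷ €3,880,127.60 = 1.3315.
Combined leverage = 2.3881 × 1.3315 = 3.1798.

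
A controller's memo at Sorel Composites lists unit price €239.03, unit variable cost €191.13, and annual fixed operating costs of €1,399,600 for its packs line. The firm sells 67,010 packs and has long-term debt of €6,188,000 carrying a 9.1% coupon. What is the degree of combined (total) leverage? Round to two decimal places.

Total contribution margin = 67,010 × €47.90 = €3,209,779.00.
EBIT = €3,209,779.00 − €1,399,600 = €1,810,179.00. Interest = €563,108.00.
DOL = €3,209,779.00 ÷ €1,810,179.00 = 1.7732; DFL = €1,810,179.00 ÷ €1,247,071.00 = 1.4515.
Combined leverage = 1.7732 × 1.4515 = 2.5738.

2.57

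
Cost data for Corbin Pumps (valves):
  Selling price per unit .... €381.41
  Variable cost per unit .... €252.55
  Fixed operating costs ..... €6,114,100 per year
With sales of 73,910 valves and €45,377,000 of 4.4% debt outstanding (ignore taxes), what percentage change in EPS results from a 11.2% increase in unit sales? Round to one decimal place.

Contribution at this volume is 73,910 × €128.86 = €9,524,042.60.
EBIT = €9,524,042.60 − €6,114,100 = €3,409,942.60.
Interest = €1,996,588.00, so EBIT − I = €1,413,354.60.
Degree of combined leverage = contribution ÷ (EBIT − I) = €9,524,042.60 ÷ €1,413,354.60 = 6.7386.
%ΔEPS = DCL × %ΔSales = 6.7386 × +11.2% = +75.5%.

+75.5%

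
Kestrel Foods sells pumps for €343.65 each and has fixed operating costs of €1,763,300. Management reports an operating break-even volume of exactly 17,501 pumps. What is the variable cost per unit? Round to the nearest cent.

Contribution per unit must be FC / Q = €1,763,300 / 17,501 = €100.7542.
Hence VC = price − CM = €343.65 − €100.7542 = €242.90.

€242.90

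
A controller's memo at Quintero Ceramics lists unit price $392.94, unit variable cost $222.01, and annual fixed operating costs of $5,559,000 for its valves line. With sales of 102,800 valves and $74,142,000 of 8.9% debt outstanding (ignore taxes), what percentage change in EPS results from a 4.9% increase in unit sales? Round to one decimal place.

Contribution at this volume is 102,800 × $170.93 = $17,571,604.00.
Operating income = contribution − fixed costs = $17,571,604.00 − $5,559,000 = $12,012,604.00.
After interest of $6,598,638.00, pre-tax earnings = $5,413,966.00.
DCL = total CM / (EBIT − I) = $17,571,604.00 / $5,413,966.00 = 3.2456.
EPS therefore changes by 3.2456 × (+4.9%) = +15.9%.

+15.9%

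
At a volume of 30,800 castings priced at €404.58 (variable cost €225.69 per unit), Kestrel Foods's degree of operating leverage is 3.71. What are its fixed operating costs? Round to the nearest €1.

Total contribution margin = 30,800 × €178.89 = €5,509,812.00.
Since DOL = CM ÷ EBIT, EBIT = €5,509,812.00 ÷ 3.71 = €1,485,124.53.
And FC = contribution − EBIT = €5,509,812.00 − €1,485,124.53 = €4,024,687.

€4,024,687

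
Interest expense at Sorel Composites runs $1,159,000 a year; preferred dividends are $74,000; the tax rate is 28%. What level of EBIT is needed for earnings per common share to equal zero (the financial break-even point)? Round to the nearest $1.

Grossing the preferred dividend up to pre-tax terms: $74,000 / (1 − 0.28) = $102,777.78.
Financial break-even EBIT = interest + D_p ÷ (1 − t) = $1,159,000 + $102,777.78 = $1,261,777.78.

$1,261,778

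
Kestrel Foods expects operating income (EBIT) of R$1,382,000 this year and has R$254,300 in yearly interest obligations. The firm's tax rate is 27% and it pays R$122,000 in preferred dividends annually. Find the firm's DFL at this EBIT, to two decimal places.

Interest = R$254,300.00.
Pre-tax preferred-dividend burden = R$122,000 ÷ (1 − 0.27) = R$167,123.29.
DFL = EBIT ÷ [EBIT − I − D_p/(1−t)] = R$1,382,000 ÷ [R$1,382,000 − R$254,300.00 − R$167,123.29] = R$1,382,000 ÷ R$960,576.71 = 1.4387.

1.44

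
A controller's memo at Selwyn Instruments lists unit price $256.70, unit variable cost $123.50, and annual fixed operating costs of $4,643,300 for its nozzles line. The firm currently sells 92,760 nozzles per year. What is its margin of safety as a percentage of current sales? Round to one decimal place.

Unit CM = price − variable cost = $256.70 − $123.50 = $133.20. Break-even units = $4,643,300 ÷ $133.20 = 34,859.61; break-even revenue = 34,859.61 × $256.70 = $8,948,461.79.
Actual sales revenue = 92,760 × $256.70 = $23,811,492.00.
Margin of safety = ($23,811,492.00 − $8,948,461.79) ÷ $23,811,492.00 = 62.4%.

62.4%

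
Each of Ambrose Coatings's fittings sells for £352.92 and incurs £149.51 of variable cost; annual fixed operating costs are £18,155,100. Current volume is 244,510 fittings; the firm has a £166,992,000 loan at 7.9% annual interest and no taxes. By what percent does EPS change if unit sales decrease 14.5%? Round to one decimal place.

-39.2%

Contribution at this volume is 244,510 × £203.41 = £49,735,779.10.
EBIT = £49,735,779.10 − £18,155,100 = £31,580,679.10.
Interest = £13,192,368.00, so EBIT − I = £18,388,311.10.
DCL = total CM / (EBIT − I) = £49,735,779.10 / £18,388,311.10 = 2.7047.
EPS therefore changes by 2.7047 × (-14.5%) = -39.2%.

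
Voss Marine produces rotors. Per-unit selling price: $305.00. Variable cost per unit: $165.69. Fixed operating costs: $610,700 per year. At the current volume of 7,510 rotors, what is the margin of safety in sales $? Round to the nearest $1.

Each unit contributes $305.00 − $165.69 = $139.31. Break-even units = $610,700 ÷ $139.31 = 4,383.75; break-even revenue = 4,383.75 × $305.00 = $1,337,043.28.
Current sales = 7,510 × $305.00 = $2,290,550.00.
Margin of safety = $2,290,550.00 − $1,337,043.28 = $953,507.

$953,507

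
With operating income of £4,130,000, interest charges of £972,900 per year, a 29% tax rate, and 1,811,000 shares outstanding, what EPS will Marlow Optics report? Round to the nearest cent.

£1.24

Interest = £972,900.00, so EBT = £4,130,000 − £972,900.00 = £3,157,100.00.
After tax at 29%: net income = £3,157,100.00 × 0.71 = £2,241,541.00.
EPS = £2,241,541.00 ÷ 1,811,000 = £1.24.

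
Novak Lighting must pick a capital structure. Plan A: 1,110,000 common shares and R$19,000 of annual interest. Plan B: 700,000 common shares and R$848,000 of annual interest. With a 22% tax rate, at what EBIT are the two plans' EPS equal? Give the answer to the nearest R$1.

Set EPS_A = EPS_B: (EBIT − R$19,000)(1 − 0.22) ÷ 1,110,000 = (EBIT − R$848,000)(1 − 0.22) ÷ 700,000.
The (1 − t) factor cancels: (EBIT − 19,000) × 700,000 = (EBIT − 848,000) × 1,110,000.
Solving, EBIT = (848,000·1,110,000 − 19,000·700,000) / (1,110,000 − 700,000) = 927,980,000,000 / 410,000 = 2,263,365.85.

R$2,263,366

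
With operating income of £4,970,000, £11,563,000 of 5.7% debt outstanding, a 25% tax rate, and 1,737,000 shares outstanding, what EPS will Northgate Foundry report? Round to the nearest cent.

Interest = £659,091.00, so EBT = £4,970,000 − £659,091.00 = £4,310,909.00.
After tax at 25%: net income = £4,310,909.00 × 0.75 = £3,233,181.75.
EPS = £3,233,181.75 ÷ 1,737,000 = £1.86.

£1.86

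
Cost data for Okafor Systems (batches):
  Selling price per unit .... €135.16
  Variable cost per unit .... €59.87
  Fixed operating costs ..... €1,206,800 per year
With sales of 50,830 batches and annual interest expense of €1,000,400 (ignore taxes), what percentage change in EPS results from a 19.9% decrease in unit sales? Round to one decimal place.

-47.0%

Total contribution margin = 50,830 × €75.29 = €3,826,990.70.
EBIT = €3,826,990.70 − €1,206,800 = €2,620,190.70.
After interest of €1,000,400.00, pre-tax earnings = €1,619,790.70.
DCL = total CM / (EBIT − I) = €3,826,990.70 / €1,619,790.70 = 2.3626.
%ΔEPS = DCL × %ΔSales = 2.3626 × -19.9% = -47.0%.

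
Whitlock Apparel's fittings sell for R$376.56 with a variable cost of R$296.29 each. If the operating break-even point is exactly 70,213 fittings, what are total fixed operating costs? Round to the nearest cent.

R$5,635,997.51

Unit CM = price − variable cost = R$376.56 − R$296.29 = R$80.27.
Fixed costs = break-even units × CM = 70,213 × R$80.27 = R$5,635,997.51.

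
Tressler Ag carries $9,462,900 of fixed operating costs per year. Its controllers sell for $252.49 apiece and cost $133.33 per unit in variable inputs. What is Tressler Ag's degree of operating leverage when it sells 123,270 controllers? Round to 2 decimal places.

At 123,270 units, contribution = 123,270 × $119.16 = $14,688,853.20.
Subtracting fixed costs: EBIT = $14,688,853.20 − $9,462,900 = $5,225,953.20.
DOL = contribution ÷ EBIT = $14,688,853.20 ÷ $5,225,953.20 = 2.8108.

2.81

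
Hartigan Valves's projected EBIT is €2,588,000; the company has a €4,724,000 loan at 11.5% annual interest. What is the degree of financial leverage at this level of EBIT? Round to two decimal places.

Interest = €543,260.00.
Degree of financial leverage = EBIT / (EBIT − interest) = €2,588,000 / €2,044,740.00 = 1.2657.

1.27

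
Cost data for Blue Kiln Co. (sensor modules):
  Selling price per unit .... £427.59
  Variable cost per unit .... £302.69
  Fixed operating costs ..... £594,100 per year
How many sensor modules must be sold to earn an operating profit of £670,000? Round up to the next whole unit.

Each unit contributes £427.59 − £302.69 = £124.90.
Units = (FC + target) / CM = (£594,100 + £670,000) / £124.90 = 10,120.90, so 10,121 sensor modules.

10,121 sensor modules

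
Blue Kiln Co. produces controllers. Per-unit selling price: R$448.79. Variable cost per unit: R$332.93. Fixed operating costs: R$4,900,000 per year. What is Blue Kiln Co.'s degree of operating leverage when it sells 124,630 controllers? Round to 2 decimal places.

1.51

Total contribution margin = 124,630 × R$115.86 = R$14,439,631.80.
Subtracting fixed costs: EBIT = R$14,439,631.80 − R$4,900,000 = R$9,539,631.80.
Degree of operating leverage = R$14,439,631.80 / R$9,539,631.80 = 1.5136.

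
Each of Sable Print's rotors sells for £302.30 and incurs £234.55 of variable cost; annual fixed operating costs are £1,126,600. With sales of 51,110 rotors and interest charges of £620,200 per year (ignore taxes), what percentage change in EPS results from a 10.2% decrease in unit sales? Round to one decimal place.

-20.6%

Contribution at this volume is 51,110 × £67.75 = £3,462,702.50.
EBIT = £3,462,702.50 − £1,126,600 = £2,336,102.50.
After interest of £620,200.00, pre-tax earnings = £1,715,902.50.
DCL = total CM / (EBIT − I) = £3,462,702.50 / £1,715,902.50 = 2.0180.
EPS therefore changes by 2.0180 × (-10.2%) = -20.6%.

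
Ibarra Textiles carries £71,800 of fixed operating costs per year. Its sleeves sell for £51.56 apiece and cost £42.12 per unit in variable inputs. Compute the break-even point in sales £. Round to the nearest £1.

CM per unit = £51.56 − £42.12 = £9.44; CM ratio = £9.44 / £51.56 = 0.1831.
Break-even revenue = fixed costs × price ÷ CM = £71,800 × £51.56 ÷ £9.44 = £392,162.

£392,162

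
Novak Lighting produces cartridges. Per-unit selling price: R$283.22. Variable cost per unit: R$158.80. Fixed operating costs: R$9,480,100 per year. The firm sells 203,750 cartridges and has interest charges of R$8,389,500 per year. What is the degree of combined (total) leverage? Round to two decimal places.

Total contribution margin = 203,750 × R$124.42 = R$25,350,575.00.
Subtracting fixed costs: EBIT = R$25,350,575.00 − R$9,480,100 = R$15,870,475.00. Interest = R$8,389,500.00, so EBIT − I = R$7,480,975.00.
Degree of total leverage = total CM / (EBIT − interest) = R$25,350,575.00 / R$7,480,975.00 = 3.3887.

3.39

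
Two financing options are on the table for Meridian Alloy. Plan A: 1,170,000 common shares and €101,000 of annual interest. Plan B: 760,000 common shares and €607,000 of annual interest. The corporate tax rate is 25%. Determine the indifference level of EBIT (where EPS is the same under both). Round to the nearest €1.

€1,544,951

Set EPS_A = EPS_B: (EBIT − €101,000)(1 − 0.25) ÷ 1,170,000 = (EBIT − €607,000)(1 − 0.25) ÷ 760,000.
The (1 − t) factor cancels: (EBIT − 101,000) × 760,000 = (EBIT − 607,000) × 1,170,000.
Solving, EBIT = (607,000·1,170,000 − 101,000·760,000) / (1,170,000 − 760,000) = 633,430,000,000 / 410,000 = 1,544,951.22.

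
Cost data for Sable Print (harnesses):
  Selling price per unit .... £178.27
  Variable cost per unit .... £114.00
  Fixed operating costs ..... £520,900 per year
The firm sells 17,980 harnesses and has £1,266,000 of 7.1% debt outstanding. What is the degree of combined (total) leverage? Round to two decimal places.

2.12

Contribution at this volume is 17,980 × £64.27 = £1,155,574.60.
Operating income = contribution − fixed costs = £1,155,574.60 − £520,900 = £634,674.60. Interest = £89,886.00.
DOL = £1,155,574.60 ÷ £634,674.60 = 1.8207; DFL = £634,674.60 ÷ £544,788.60 = 1.1650.
Combined leverage = 1.8207 × 1.1650 = 2.1211.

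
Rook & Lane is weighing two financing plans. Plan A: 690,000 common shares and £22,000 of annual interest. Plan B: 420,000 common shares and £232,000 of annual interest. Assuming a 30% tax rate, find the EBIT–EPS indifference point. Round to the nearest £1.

£558,667

At indifference, (EBIT − 22,000)(1 − t)/690,000 = (EBIT − 232,000)(1 − t)/420,000.
Cancelling (1 − t) and cross-multiplying: 420,000·(EBIT − 22,000) = 690,000·(EBIT − 232,000).
EBIT × (690,000 − 420,000) = 232,000 × 690,000 − 22,000 × 420,000 = 150,840,000,000, so EBIT = 150,840,000,000 ÷ 270,000 = 558,666.67.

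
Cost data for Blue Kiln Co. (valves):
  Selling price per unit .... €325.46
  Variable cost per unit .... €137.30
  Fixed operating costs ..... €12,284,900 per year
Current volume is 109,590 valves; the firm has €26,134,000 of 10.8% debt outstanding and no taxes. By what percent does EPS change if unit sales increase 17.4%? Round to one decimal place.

Contribution at this volume is 109,590 × €188.16 = €20,620,454.40.
Subtracting fixed costs: EBIT = €20,620,454.40 − €12,284,900 = €8,335,554.40.
After interest of €2,822,472.00, pre-tax earnings = €5,513,082.40.
Degree of combined leverage = contribution ÷ (EBIT − I) = €20,620,454.40 ÷ €5,513,082.40 = 3.7403.
%ΔEPS = DCL × %ΔSales = 3.7403 × +17.4% = +65.1%.

+65.1%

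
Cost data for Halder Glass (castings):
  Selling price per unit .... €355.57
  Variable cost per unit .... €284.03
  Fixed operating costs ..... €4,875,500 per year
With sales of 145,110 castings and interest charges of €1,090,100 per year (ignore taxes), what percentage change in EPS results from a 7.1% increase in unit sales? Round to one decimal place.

Contribution at this volume is 145,110 × €71.54 = €10,381,169.40.
EBIT = €10,381,169.40 − €4,875,500 = €5,505,669.40.
After interest of €1,090,100.00, pre-tax earnings = €4,415,569.40.
DCL = total CM / (EBIT − I) = €10,381,169.40 / €4,415,569.40 = 2.3510.
EPS therefore changes by 2.3510 × (+7.1%) = +16.7%.

+16.7%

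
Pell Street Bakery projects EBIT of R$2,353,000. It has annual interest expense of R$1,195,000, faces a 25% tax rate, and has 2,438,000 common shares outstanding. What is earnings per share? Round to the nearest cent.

Pre-tax income = R$2,353,000 − R$1,195,000.00 = R$1,158,000.00.
After tax at 25%: net income = R$1,158,000.00 × 0.75 = R$868,500.00.
Per share: R$868,500.00 / 2,438,000 shares = R$0.36.

R$0.36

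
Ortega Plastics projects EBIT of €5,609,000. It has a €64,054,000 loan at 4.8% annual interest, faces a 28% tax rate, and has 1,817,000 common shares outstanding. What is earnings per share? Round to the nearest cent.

Pre-tax income = €5,609,000 − €3,074,592.00 = €2,534,408.00.
Net income = €2,534,408.00 × (1 − 0.28) = €1,824,773.76.
Per share: €1,824,773.76 / 1,817,000 shares = €1.00.

€1.00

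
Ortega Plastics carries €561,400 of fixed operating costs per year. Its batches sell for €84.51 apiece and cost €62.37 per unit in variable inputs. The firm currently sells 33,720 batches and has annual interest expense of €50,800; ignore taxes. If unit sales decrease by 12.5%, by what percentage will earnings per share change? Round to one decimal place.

-69.5%

At 33,720 units, contribution = 33,720 × €22.14 = €746,560.80.
Subtracting fixed costs: EBIT = €746,560.80 − €561,400 = €185,160.80.
After interest of €50,800.00, pre-tax earnings = €134,360.80.
Degree of combined leverage = contribution ÷ (EBIT − I) = €746,560.80 ÷ €134,360.80 = 5.5564.
%ΔEPS = DCL × %ΔSales = 5.5564 × -12.5% = -69.5%.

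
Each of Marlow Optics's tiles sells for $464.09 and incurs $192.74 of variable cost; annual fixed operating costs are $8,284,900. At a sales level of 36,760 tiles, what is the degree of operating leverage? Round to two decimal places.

Contribution at this volume is 36,760 × $271.35 = $9,974,826.00.
EBIT = $9,974,826.00 − $8,284,900 = $1,689,926.00.
DOL = contribution ÷ EBIT = $9,974,826.00 ÷ $1,689,926.00 = 5.9025.

5.90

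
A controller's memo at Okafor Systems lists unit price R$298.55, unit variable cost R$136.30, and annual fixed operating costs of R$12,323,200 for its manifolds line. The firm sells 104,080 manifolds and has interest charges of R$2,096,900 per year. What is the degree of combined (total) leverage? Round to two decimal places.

6.85

At 104,080 units, contribution = 104,080 × R$162.25 = R$16,886,980.00.
Subtracting fixed costs: EBIT = R$16,886,980.00 − R$12,323,200 = R$4,563,780.00. Interest = R$2,096,900.00, so EBIT − I = R$2,466,880.00.
DCL = contribution ÷ (EBIT − I) = R$16,886,980.00 ÷ R$2,466,880.00 = 6.8455.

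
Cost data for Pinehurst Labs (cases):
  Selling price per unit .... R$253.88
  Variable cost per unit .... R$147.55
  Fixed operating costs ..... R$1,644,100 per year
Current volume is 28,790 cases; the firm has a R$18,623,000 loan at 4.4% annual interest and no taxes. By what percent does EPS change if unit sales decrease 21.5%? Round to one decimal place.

At 28,790 units, contribution = 28,790 × R$106.33 = R$3,061,240.70.
Operating income = contribution − fixed costs = R$3,061,240.70 − R$1,644,100 = R$1,417,140.70.
Interest = R$819,412.00, so EBIT − I = R$597,728.70.
DCL = total CM / (EBIT − I) = R$3,061,240.70 / R$597,728.70 = 5.1215.
%ΔEPS = DCL × %ΔSales = 5.1215 × -21.5% = -110.1%.

-110.1%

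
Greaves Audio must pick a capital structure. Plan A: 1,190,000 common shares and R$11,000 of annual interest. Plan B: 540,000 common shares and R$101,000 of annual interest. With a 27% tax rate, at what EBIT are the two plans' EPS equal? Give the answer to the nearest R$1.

At indifference, (EBIT − 11,000)(1 − t)/1,190,000 = (EBIT − 101,000)(1 − t)/540,000.
Cancelling (1 − t) and cross-multiplying: 540,000·(EBIT − 11,000) = 1,190,000·(EBIT − 101,000).
Solving, EBIT = (101,000·1,190,000 − 11,000·540,000) / (1,190,000 − 540,000) = 114,250,000,000 / 650,000 = 175,769.23.

R$175,769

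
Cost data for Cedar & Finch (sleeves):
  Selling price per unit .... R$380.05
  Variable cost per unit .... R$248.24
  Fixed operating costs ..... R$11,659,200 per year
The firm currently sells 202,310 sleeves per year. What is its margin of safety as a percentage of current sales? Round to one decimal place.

56.3%

Contribution margin per unit = R$380.05 − R$248.24 = R$131.81. Break-even units = R$11,659,200 ÷ R$131.81 = 88,454.59; break-even revenue = 88,454.59 × R$380.05 = R$33,617,168.35.
Actual sales revenue = 202,310 × R$380.05 = R$76,887,915.50.
Margin of safety = (R$76,887,915.50 − R$33,617,168.35) ÷ R$76,887,915.50 = 56.3%.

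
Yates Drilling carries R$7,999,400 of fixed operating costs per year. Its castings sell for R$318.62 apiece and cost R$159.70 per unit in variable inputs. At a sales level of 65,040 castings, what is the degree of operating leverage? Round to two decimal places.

4.42

Contribution at this volume is 65,040 × R$158.92 = R$10,336,156.80.
Subtracting fixed costs: EBIT = R$10,336,156.80 − R$7,999,400 = R$2,336,756.80.
So DOL = total CM / EBIT = R$10,336,156.80 / R$2,336,756.80 = 4.4233.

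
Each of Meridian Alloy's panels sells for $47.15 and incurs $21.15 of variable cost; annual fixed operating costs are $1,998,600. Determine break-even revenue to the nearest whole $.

$3,624,384

Contribution margin per unit = $47.15 − $21.15 = $26.00, a CM ratio of $26.00 ÷ $47.15 = 0.5514.
Break-even sales = FC ÷ CM ratio = $1,998,600 × $47.15 / $26.00 = $3,624,384.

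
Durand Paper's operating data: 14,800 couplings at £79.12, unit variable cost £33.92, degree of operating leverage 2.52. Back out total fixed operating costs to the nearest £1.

At 14,800 units, contribution = 14,800 × £45.20 = £668,960.00.
Since DOL = CM ÷ EBIT, EBIT = £668,960.00 ÷ 2.52 = £265,460.32.
Fixed costs = CM − EBIT = £668,960.00 − £265,460.32 = £403,500.

£403,500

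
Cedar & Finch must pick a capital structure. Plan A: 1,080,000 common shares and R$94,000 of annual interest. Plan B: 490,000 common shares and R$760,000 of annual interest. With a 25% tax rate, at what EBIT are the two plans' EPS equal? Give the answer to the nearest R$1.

R$1,313,119

At indifference, (EBIT − 94,000)(1 − t)/1,080,000 = (EBIT − 760,000)(1 − t)/490,000.
The (1 − t) factor cancels: (EBIT − 94,000) × 490,000 = (EBIT − 760,000) × 1,080,000.
EBIT × (1,080,000 − 490,000) = 760,000 × 1,080,000 − 94,000 × 490,000 = 774,740,000,000, so EBIT = 774,740,000,000 ÷ 590,000 = 1,313,118.64.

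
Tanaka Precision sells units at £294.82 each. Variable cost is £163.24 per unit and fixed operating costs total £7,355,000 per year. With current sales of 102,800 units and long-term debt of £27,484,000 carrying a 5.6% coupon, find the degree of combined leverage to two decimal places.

2.92

At 102,800 units, contribution = 102,800 × £131.58 = £13,526,424.00.
Subtracting fixed costs: EBIT = £13,526,424.00 − £7,355,000 = £6,171,424.00. Interest = £1,539,104.00.
DOL = £13,526,424.00 ÷ £6,171,424.00 = 2.1918; DFL = £6,171,424.00 ÷ £4,632,320.00 = 1.3323.
DCL = DOL × DFL = 2.1918 × 1.3323 = 2.9201.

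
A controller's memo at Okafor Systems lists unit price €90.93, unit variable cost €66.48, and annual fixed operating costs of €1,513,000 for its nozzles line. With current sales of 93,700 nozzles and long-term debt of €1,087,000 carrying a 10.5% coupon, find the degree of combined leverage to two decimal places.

3.45

At 93,700 units, contribution = 93,700 × €24.45 = €2,290,965.00.
EBIT = €2,290,965.00 − €1,513,000 = €777,965.00. Interest = €114,135.00.
DOL = €2,290,965.00 ÷ €777,965.00 = 2.9448; DFL = €777,965.00 ÷ €663,830.00 = 1.1719.
Combined leverage = 2.9448 × 1.1719 = 3.4510.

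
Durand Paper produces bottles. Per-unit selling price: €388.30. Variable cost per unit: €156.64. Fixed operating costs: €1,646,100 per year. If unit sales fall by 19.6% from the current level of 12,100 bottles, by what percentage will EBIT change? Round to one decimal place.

At 12,100 units, contribution = 12,100 × €231.66 = €2,803,086.00.
Operating income = contribution − fixed costs = €2,803,086.00 − €1,646,100 = €1,156,986.00.
Degree of operating leverage = €2,803,086.00 / €1,156,986.00 = 2.4227.
Operating income changes by 2.4227 × -19.6% = -47.5%.

-47.5%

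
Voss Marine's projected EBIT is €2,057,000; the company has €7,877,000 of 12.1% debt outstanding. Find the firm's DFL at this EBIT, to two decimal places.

Interest = €953,117.00.
Degree of financial leverage = EBIT / (EBIT − interest) = €2,057,000 / €1,103,883.00 = 1.8634.

1.86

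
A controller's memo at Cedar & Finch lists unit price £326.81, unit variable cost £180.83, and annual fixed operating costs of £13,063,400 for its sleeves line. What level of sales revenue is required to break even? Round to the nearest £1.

CM per unit = £326.81 − £180.83 = £145.98; CM ratio = £145.98 / £326.81 = 0.4467.
Break-even revenue = fixed costs × price ÷ CM = £13,063,400 × £326.81 ÷ £145.98 = £29,245,443.

£29,245,443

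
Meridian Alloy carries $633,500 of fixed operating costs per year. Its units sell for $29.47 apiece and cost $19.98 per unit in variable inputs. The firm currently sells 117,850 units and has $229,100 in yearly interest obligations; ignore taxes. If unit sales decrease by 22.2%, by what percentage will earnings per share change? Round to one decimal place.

-97.1%

Total contribution margin = 117,850 × $9.49 = $1,118,396.50.
Subtracting fixed costs: EBIT = $1,118,396.50 − $633,500 = $484,896.50.
Interest = $229,100.00, so EBIT − I = $255,796.50.
DCL = total CM / (EBIT − I) = $1,118,396.50 / $255,796.50 = 4.3722.
%ΔEPS = DCL × %ΔSales = 4.3722 × -22.2% = -97.1%.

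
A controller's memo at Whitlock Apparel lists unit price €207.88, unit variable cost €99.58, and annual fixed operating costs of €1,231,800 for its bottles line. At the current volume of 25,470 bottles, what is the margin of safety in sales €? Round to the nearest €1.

Each unit contributes €207.88 − €99.58 = €108.30. Break-even units = €1,231,800 ÷ €108.30 = 11,373.96; break-even revenue = 11,373.96 × €207.88 = €2,364,419.06.
Current sales = 25,470 × €207.88 = €5,294,703.60.
Margin of safety = €5,294,703.60 − €2,364,419.06 = €2,930,285.

€2,930,285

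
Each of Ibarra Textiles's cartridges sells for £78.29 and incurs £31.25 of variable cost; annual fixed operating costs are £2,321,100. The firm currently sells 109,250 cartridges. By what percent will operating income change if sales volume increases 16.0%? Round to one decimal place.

+29.2%

At 109,250 units, contribution = 109,250 × £47.04 = £5,139,120.00.
Operating income = contribution − fixed costs = £5,139,120.00 − £2,321,100 = £2,818,020.00.
DOL = contribution ÷ EBIT = £5,139,120.00 ÷ £2,818,020.00 = 1.8237.
%ΔEBIT = DOL × %ΔSales = 1.8237 × +16.0% = +29.2%.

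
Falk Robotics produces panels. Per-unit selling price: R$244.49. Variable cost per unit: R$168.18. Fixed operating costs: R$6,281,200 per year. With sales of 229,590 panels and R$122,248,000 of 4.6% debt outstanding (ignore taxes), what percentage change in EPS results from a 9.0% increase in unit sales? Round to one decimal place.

Total contribution margin = 229,590 × R$76.31 = R$17,520,012.90.
Operating income = contribution − fixed costs = R$17,520,012.90 − R$6,281,200 = R$11,238,812.90.
Interest = R$5,623,408.00, so EBIT − I = R$5,615,404.90.
DCL = total CM / (EBIT − I) = R$17,520,012.90 / R$5,615,404.90 = 3.1200.
%ΔEPS = DCL × %ΔSales = 3.1200 × +9.0% = +28.1%.

+28.1%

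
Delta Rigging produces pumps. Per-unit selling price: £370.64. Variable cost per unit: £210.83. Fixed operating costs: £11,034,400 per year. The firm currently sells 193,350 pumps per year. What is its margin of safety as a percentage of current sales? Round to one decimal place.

Contribution margin per unit = £370.64 − £210.83 = £159.81. Break-even units = £11,034,400 ÷ £159.81 = 69,046.99; break-even revenue = 69,046.99 × £370.64 = £25,591,577.60.
Actual sales revenue = 193,350 × £370.64 = £71,663,244.00.
Margin of safety = (£71,663,244.00 − £25,591,577.60) ÷ £71,663,244.00 = 64.3%.

64.3%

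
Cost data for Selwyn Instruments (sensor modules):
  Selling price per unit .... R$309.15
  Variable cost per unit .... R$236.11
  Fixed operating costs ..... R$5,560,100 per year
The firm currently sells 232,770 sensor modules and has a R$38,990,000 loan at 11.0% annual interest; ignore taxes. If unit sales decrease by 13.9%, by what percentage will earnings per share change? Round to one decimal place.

-33.0%

Contribution at this volume is 232,770 × R$73.04 = R$17,001,520.80.
Operating income = contribution − fixed costs = R$17,001,520.80 − R$5,560,100 = R$11,441,420.80.
Interest = R$4,288,900.00, so EBIT − I = R$7,152,520.80.
Degree of combined leverage = contribution ÷ (EBIT − I) = R$17,001,520.80 ÷ R$7,152,520.80 = 2.3770.
EPS therefore changes by 2.3770 × (-13.9%) = -33.0%.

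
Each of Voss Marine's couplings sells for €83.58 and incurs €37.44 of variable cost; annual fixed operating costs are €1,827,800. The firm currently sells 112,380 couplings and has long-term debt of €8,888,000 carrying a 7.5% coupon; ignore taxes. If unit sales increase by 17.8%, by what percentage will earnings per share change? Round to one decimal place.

Contribution at this volume is 112,380 × €46.14 = €5,185,213.20.
EBIT = €5,185,213.20 − €1,827,800 = €3,357,413.20.
After interest of €666,600.00, pre-tax earnings = €2,690,813.20.
Degree of combined leverage = contribution ÷ (EBIT − I) = €5,185,213.20 ÷ €2,690,813.20 = 1.9270.
EPS therefore changes by 1.9270 × (+17.8%) = +34.3%.

+34.3%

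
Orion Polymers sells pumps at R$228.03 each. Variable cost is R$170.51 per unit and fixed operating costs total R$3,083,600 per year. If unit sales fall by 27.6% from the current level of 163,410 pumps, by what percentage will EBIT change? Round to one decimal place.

Contribution at this volume is 163,410 × R$57.52 = R$9,399,343.20.
Operating income = contribution − fixed costs = R$9,399,343.20 − R$3,083,600 = R$6,315,743.20.
So DOL = total CM / EBIT = R$9,399,343.20 / R$6,315,743.20 = 1.4882.
Operating income changes by 1.4882 × -27.6% = -41.1%.

-41.1%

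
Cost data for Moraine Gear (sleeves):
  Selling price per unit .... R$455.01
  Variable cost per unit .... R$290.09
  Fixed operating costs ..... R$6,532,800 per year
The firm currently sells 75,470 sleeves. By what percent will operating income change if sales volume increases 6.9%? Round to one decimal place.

+14.5%

At 75,470 units, contribution = 75,470 × R$164.92 = R$12,446,512.40.
Subtracting fixed costs: EBIT = R$12,446,512.40 − R$6,532,800 = R$5,913,712.40.
DOL = contribution ÷ EBIT = R$12,446,512.40 ÷ R$5,913,712.40 = 2.1047.
%ΔEBIT = DOL × %ΔSales = 2.1047 × +6.9% = +14.5%.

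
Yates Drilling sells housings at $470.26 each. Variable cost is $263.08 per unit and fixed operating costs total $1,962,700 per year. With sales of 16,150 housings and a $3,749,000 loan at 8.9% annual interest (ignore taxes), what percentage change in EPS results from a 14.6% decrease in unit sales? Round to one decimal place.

Total contribution margin = 16,150 × $207.18 = $3,345,957.00.
Subtracting fixed costs: EBIT = $3,345,957.00 − $1,962,700 = $1,383,257.00.
Interest = $333,661.00, so EBIT − I = $1,049,596.00.
Degree of combined leverage = contribution ÷ (EBIT − I) = $3,345,957.00 ÷ $1,049,596.00 = 3.1879.
%ΔEPS = DCL × %ΔSales = 3.1879 × -14.6% = -46.5%.

-46.5%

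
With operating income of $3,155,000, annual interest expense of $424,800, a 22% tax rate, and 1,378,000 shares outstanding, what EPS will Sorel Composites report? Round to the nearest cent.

Pre-tax income = $3,155,000 − $424,800.00 = $2,730,200.00.
Net income = $2,730,200.00 × (1 − 0.22) = $2,129,556.00.
EPS = $2,129,556.00 ÷ 1,378,000 = $1.55.

$1.55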